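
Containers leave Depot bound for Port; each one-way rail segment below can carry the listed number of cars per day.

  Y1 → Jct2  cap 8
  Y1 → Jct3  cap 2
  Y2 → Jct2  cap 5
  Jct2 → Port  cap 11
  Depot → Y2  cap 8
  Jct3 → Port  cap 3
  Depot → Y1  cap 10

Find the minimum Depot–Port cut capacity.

13

Augment Depot→Y1→Jct2→Port: bottleneck 8, flow now 8.
Augment Depot→Y1→Jct3→Port: bottleneck 2, flow now 10.
Augment Depot→Y2→Jct2→Port: bottleneck 3, flow now 13.
No augmenting path remains; maximum flow = 13.
By max-flow min-cut, the minimum cut capacity equals the max flow.
In the residual graph, reachable from Depot: {Depot, Y1, Y2, Jct2}.
Min-cut edges: Y1→Jct3 (2), Jct2→Port (11); capacity 2 + 11 = 13.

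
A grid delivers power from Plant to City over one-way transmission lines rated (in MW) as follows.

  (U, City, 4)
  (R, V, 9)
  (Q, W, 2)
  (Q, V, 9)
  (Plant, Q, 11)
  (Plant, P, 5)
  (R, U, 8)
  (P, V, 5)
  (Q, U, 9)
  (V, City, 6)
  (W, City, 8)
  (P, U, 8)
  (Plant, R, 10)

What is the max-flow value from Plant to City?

Augment Plant→P→U→City: bottleneck 4, flow now 4.
Augment Plant→P→V→City: bottleneck 1, flow now 5.
Augment Plant→Q→V→City: bottleneck 5, flow now 10.
Augment Plant→Q→W→City: bottleneck 2, flow now 12.
No augmenting path remains; maximum flow = 12.
In the residual graph, reachable from Plant: {Plant, P, Q, R, U, V}.
Min-cut edges: Q→W (2), U→City (4), V→City (6); capacity 2 + 4 + 6 = 12.
This cut is saturated, so no flow can exceed 12.

12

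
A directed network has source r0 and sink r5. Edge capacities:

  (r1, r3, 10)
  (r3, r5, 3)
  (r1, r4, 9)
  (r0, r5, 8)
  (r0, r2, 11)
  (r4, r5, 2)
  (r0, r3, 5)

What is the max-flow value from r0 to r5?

Augment r0→r5: bottleneck 8, flow now 8.
Augment r0→r3→r5: bottleneck 3, flow now 11.
No augmenting path remains; maximum flow = 11.
In the residual graph, reachable from r0: {r0, r2, r3}.
Min-cut edges: r0→r5 (8), r3→r5 (3); capacity 8 + 3 = 11.
This cut is saturated, so no flow can exceed 11.

11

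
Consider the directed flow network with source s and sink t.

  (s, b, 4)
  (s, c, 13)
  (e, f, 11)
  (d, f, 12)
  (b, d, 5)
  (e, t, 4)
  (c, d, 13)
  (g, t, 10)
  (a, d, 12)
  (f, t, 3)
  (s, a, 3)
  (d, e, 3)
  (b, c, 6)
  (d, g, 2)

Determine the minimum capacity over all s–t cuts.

Augment s→a→d→e→t: bottleneck 3, flow now 3.
Augment s→b→d→f→t: bottleneck 3, flow now 6.
Augment s→b→d→g→t: bottleneck 1, flow now 7.
Augment s→c→d→g→t: bottleneck 1, flow now 8.
No augmenting path remains; maximum flow = 8.
By max-flow min-cut, the minimum cut capacity equals the max flow.
In the residual graph, reachable from s: {s, a, b, c, d, f}.
Min-cut edges: d→e (3), d→g (2), f→t (3); capacity 3 + 2 + 3 = 8.

8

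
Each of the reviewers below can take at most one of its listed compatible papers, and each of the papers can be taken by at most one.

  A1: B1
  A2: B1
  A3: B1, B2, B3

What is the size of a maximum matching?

2

Unit-capacity flow: source→left, listed edges, right→sink; max matching = max flow.
Augmenting path A1→B1 (+1); matched 1.
Augmenting path A3→B2 (+1); matched 2.
No augmenting path remains; maximum matching = 2.
König certificate: {A3, B1} is a vertex cover of size 2 (every listed pair touches it), so no matching can be larger.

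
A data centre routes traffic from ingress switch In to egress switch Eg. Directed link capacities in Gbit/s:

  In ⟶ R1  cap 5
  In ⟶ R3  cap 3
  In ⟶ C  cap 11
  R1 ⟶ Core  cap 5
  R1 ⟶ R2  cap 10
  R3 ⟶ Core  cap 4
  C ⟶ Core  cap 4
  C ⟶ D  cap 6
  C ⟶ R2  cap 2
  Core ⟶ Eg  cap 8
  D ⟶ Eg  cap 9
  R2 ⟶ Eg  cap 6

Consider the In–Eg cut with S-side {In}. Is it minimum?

Yes — it is a minimum cut (capacity 19).

Given cut capacity: 5 + 3 + 11 = 19.
Augment In→R1→Core→Eg: bottleneck 5, flow now 5.
Augment In→R3→Core→Eg: bottleneck 3, flow now 8.
Augment In→C→D→Eg: bottleneck 6, flow now 14.
Augment In→C→R2→Eg: bottleneck 2, flow now 16.
Augment In→C→Core→R1→R2→Eg: bottleneck 3, flow now 19. (uses reverse residual edge)
No augmenting path remains; maximum flow = 19.
Cut capacity 19 equals the max flow, so it is a minimum cut.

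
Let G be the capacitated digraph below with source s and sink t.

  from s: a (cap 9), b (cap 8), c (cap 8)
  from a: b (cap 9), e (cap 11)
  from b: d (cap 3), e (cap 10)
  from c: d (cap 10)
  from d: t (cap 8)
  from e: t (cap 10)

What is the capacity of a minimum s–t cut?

Augment s→a→e→t: bottleneck 9, flow now 9.
Augment s→b→d→t: bottleneck 3, flow now 12.
Augment s→b→e→t: bottleneck 1, flow now 13.
Augment s→c→d→t: bottleneck 5, flow now 18.
No augmenting path remains; maximum flow = 18.
By max-flow min-cut, the minimum cut capacity equals the max flow.
In the residual graph, reachable from s: {s, a, b, c, d, e}.
Min-cut edges: d→t (8), e→t (10); capacity 8 + 10 = 18.

18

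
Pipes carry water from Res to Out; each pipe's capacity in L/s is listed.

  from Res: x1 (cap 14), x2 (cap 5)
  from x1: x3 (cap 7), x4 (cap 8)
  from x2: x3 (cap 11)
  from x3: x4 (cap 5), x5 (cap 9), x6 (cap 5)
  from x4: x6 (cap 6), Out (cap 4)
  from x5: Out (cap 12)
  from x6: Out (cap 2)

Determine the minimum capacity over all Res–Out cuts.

15

Augment Res→x1→x4→Out: bottleneck 4, flow now 4.
Augment Res→x1→x3→x5→Out: bottleneck 7, flow now 11.
Augment Res→x1→x4→x6→Out: bottleneck 2, flow now 13.
Augment Res→x2→x3→x5→Out: bottleneck 2, flow now 15.
No augmenting path remains; maximum flow = 15.
By max-flow min-cut, the minimum cut capacity equals the max flow.
In the residual graph, reachable from Res: {Res, x1, x2, x3, x4, x6}.
Min-cut edges: x3→x5 (9), x4→Out (4), x6→Out (2); capacity 9 + 4 + 2 = 15.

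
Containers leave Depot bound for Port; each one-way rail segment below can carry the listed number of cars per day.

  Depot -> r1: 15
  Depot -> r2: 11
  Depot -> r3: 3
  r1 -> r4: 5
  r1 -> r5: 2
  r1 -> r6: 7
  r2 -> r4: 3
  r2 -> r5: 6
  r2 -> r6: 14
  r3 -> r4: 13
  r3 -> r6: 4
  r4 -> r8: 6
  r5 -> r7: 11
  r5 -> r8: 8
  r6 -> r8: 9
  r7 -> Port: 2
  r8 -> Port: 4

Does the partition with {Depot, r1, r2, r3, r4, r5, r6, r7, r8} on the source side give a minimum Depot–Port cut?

Given cut capacity: 2 + 4 = 6.
Augment Depot→r1→r4→r8→Port: bottleneck 4, flow now 4.
Augment Depot→r1→r5→r7→Port: bottleneck 2, flow now 6.
No augmenting path remains; maximum flow = 6.
Cut capacity 6 equals the max flow, so it is a minimum cut.

Yes — it is a minimum cut (capacity 6).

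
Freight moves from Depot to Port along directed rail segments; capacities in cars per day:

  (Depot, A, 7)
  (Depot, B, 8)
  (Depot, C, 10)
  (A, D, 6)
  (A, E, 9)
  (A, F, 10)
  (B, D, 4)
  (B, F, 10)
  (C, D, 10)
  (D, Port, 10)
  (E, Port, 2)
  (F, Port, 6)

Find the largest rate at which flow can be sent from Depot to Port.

18

Augment Depot→A→D→Port: bottleneck 6, flow now 6.
Augment Depot→A→E→Port: bottleneck 1, flow now 7.
Augment Depot→B→D→Port: bottleneck 4, flow now 11.
Augment Depot→B→F→Port: bottleneck 4, flow now 15.
Augment Depot→C→D→A→E→Port: bottleneck 1, flow now 16. (uses reverse residual edge)
Augment Depot→C→D→A→F→Port: bottleneck 2, flow now 18. (uses reverse residual edge)
No augmenting path remains; maximum flow = 18.
In the residual graph, reachable from Depot: {Depot, A, B, C, D, E, F}.
Min-cut edges: D→Port (10), E→Port (2), F→Port (6); capacity 10 + 2 + 6 = 18.
This cut is saturated, so no flow can exceed 18.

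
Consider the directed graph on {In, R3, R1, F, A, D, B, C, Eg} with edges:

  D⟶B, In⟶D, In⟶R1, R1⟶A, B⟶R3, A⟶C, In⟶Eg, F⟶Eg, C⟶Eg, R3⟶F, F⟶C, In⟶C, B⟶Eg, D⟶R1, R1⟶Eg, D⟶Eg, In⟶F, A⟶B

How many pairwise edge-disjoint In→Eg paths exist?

5

Assign every edge capacity 1; by Menger, the answer equals the max flow.
Path In→Eg (+1); total 1.
Path In→R1→Eg (+1); total 2.
Path In→F→Eg (+1); total 3.
Path In→D→Eg (+1); total 4.
Path In→C→Eg (+1); total 5.
No residual In→Eg path; max flow = 5.
Certifying cut of size 5: {In→C, In→D, In→Eg, In→F, In→R1}.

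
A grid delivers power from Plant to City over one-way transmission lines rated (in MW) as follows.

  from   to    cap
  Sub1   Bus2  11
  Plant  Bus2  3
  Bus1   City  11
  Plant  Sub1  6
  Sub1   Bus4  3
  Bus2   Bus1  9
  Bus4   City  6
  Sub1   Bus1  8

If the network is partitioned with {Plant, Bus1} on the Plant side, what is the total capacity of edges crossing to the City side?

Edges leaving {Plant, Bus1}: Plant→Sub1 (6), Plant→Bus2 (3), Bus1→City (11).
Cut capacity = 6 + 3 + 11 = 20.

20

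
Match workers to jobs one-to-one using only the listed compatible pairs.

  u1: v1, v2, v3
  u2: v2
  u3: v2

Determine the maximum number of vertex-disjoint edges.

Unit-capacity flow: source→left, listed edges, right→sink; max matching = max flow.
Augmenting path u1→v1 (+1); matched 1.
Augmenting path u2→v2 (+1); matched 2.
No augmenting path remains; maximum matching = 2.
König certificate: {u1, v2} is a vertex cover of size 2 (every listed pair touches it), so no matching can be larger.

2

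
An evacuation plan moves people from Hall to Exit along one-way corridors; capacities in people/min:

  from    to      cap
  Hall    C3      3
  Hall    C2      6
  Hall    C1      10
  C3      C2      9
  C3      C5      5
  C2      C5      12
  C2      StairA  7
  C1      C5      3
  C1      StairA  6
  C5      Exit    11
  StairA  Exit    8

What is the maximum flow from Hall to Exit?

18

Augment Hall→C3→C5→Exit: bottleneck 3, flow now 3.
Augment Hall→C2→C5→Exit: bottleneck 6, flow now 9.
Augment Hall→C1→C5→Exit: bottleneck 2, flow now 11.
Augment Hall→C1→StairA→Exit: bottleneck 6, flow now 17.
Augment Hall→C1→C5→C2→StairA→Exit: bottleneck 1, flow now 18. (uses reverse residual edge)
No augmenting path remains; maximum flow = 18.
In the residual graph, reachable from Hall: {Hall, C1}.
Min-cut edges: Hall→C3 (3), Hall→C2 (6), C1→C5 (3), C1→StairA (6); capacity 3 + 6 + 3 + 6 = 18.
This cut is saturated, so no flow can exceed 18.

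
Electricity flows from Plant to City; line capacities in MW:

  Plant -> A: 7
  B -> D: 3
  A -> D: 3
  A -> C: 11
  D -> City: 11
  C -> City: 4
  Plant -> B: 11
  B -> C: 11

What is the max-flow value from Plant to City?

10

Augment Plant→A→C→City: bottleneck 4, flow now 4.
Augment Plant→A→D→City: bottleneck 3, flow now 7.
Augment Plant→B→D→City: bottleneck 3, flow now 10.
No augmenting path remains; maximum flow = 10.
In the residual graph, reachable from Plant: {Plant, A, B, C}.
Min-cut edges: A→D (3), B→D (3), C→City (4); capacity 3 + 3 + 4 = 10.
This cut is saturated, so no flow can exceed 10.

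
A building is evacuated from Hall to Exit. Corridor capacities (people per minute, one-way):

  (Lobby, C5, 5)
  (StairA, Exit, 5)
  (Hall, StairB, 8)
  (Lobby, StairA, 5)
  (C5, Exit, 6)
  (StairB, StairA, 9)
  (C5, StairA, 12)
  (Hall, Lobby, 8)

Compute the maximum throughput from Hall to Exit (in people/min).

Augment Hall→Lobby→StairA→Exit: bottleneck 5, flow now 5.
Augment Hall→Lobby→C5→Exit: bottleneck 3, flow now 8.
Augment Hall→StairB→StairA→Lobby→C5→Exit: bottleneck 2, flow now 10. (uses reverse residual edge)
No augmenting path remains; maximum flow = 10.
In the residual graph, reachable from Hall: {Hall, Lobby, StairB, StairA}.
Min-cut edges: Lobby→C5 (5), StairA→Exit (5); capacity 5 + 5 = 10.
This cut is saturated, so no flow can exceed 10.

10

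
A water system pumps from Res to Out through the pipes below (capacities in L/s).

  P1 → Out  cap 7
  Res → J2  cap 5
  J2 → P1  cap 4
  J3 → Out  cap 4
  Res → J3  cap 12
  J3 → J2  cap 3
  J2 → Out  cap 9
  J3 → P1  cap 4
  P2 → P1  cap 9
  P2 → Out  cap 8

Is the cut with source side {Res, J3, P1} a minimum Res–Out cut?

No — its capacity is 19, but the minimum cut has capacity 16.

Given cut capacity: 5 + 3 + 4 + 7 = 19.
Augment Res→J3→Out: bottleneck 4, flow now 4.
Augment Res→J2→Out: bottleneck 5, flow now 9.
Augment Res→J3→J2→Out: bottleneck 3, flow now 12.
Augment Res→J3→P1→Out: bottleneck 4, flow now 16.
No augmenting path remains; maximum flow = 16.
In the residual graph, reachable from Res: {Res, J3}.
Min-cut edges: Res→J2 (5), J3→J2 (3), J3→P1 (4), J3→Out (4); capacity 5 + 3 + 4 + 4 = 16.
Cut capacity 19 exceeds the max flow 16, so it is not minimum.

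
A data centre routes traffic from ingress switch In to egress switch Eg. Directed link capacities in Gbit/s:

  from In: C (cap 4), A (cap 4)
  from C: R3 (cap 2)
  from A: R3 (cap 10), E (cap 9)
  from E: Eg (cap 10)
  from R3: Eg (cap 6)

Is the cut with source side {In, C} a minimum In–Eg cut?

Yes — it is a minimum cut (capacity 6).

Given cut capacity: 4 + 2 = 6.
Augment In→C→R3→Eg: bottleneck 2, flow now 2.
Augment In→A→E→Eg: bottleneck 4, flow now 6.
No augmenting path remains; maximum flow = 6.
Cut capacity 6 equals the max flow, so it is a minimum cut.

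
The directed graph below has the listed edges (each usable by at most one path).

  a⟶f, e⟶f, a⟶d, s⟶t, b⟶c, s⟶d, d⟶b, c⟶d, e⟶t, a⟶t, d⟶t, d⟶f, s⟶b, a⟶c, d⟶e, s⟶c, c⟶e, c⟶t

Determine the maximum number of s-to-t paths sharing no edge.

Assign every edge capacity 1; by Menger, the answer equals the max flow.
Path s→t (+1); total 1.
Path s→c→t (+1); total 2.
Path s→d→t (+1); total 3.
Path s→b→c→e→t (+1); total 4.
No residual s→t path; max flow = 4.
Certifying cut of size 4: {s→b, s→c, s→d, s→t}.

4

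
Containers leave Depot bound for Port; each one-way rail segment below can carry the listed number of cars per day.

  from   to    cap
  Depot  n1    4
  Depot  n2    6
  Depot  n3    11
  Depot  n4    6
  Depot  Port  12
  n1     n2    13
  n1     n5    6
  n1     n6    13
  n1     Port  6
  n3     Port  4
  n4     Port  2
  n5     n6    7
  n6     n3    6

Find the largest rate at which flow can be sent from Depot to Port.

22

Augment Depot→Port: bottleneck 12, flow now 12.
Augment Depot→n1→Port: bottleneck 4, flow now 16.
Augment Depot→n3→Port: bottleneck 4, flow now 20.
Augment Depot→n4→Port: bottleneck 2, flow now 22.
No augmenting path remains; maximum flow = 22.
In the residual graph, reachable from Depot: {Depot, n2, n3, n4}.
Min-cut edges: Depot→n1 (4), Depot→Port (12), n3→Port (4), n4→Port (2); capacity 4 + 12 + 4 + 2 = 22.
This cut is saturated, so no flow can exceed 22.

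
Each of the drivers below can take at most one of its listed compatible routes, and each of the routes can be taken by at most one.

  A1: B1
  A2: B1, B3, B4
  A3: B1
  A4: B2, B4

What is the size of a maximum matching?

3

Unit-capacity flow: source→left, listed edges, right→sink; max matching = max flow.
Augmenting path A1→B1 (+1); matched 1.
Augmenting path A2→B3 (+1); matched 2.
Augmenting path A4→B2 (+1); matched 3.
No augmenting path remains; maximum matching = 3.
König certificate: {A2, A4, B1} is a vertex cover of size 3 (every listed pair touches it), so no matching can be larger.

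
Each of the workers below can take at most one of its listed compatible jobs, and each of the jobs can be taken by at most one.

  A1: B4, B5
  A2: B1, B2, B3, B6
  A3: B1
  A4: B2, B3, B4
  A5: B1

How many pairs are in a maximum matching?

4

Unit-capacity flow: source→left, listed edges, right→sink; max matching = max flow.
Augmenting path A1→B4 (+1); matched 1.
Augmenting path A2→B1 (+1); matched 2.
Augmenting path A4→B2 (+1); matched 3.
Augmenting path A3→B1→A2→B3 (+1); matched 4.
No augmenting path remains; maximum matching = 4.
König certificate: {A1, A2, A4, B1} is a vertex cover of size 4 (every listed pair touches it), so no matching can be larger.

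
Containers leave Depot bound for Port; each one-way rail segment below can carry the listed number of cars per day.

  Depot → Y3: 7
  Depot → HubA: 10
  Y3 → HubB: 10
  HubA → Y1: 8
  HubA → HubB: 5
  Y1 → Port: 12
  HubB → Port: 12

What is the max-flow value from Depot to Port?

17

Augment Depot→Y3→HubB→Port: bottleneck 7, flow now 7.
Augment Depot→HubA→Y1→Port: bottleneck 8, flow now 15.
Augment Depot→HubA→HubB→Port: bottleneck 2, flow now 17.
No augmenting path remains; maximum flow = 17.
In the residual graph, reachable from Depot: {Depot}.
Min-cut edges: Depot→Y3 (7), Depot→HubA (10); capacity 7 + 10 = 17.
This cut is saturated, so no flow can exceed 17.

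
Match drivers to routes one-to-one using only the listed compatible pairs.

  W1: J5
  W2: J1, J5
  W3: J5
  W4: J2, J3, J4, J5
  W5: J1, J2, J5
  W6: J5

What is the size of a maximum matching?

Unit-capacity flow: source→left, listed edges, right→sink; max matching = max flow.
Augmenting path W1→J5 (+1); matched 1.
Augmenting path W2→J1 (+1); matched 2.
Augmenting path W4→J2 (+1); matched 3.
Augmenting path W5→J2→W4→J3 (+1); matched 4.
No augmenting path remains; maximum matching = 4.
König certificate: {W2, W4, W5, J5} is a vertex cover of size 4 (every listed pair touches it), so no matching can be larger.

4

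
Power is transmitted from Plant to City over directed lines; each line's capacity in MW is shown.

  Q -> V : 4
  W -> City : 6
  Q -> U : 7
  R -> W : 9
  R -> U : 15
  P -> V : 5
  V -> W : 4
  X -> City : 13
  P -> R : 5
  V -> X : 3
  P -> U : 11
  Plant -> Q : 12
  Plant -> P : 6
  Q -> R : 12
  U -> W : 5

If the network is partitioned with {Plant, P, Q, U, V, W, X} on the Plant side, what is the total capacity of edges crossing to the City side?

36

Edges leaving {Plant, P, Q, U, V, W, X}: P→R (5), Q→R (12), W→City (6), X→City (13).
Cut capacity = 5 + 12 + 6 + 13 = 36.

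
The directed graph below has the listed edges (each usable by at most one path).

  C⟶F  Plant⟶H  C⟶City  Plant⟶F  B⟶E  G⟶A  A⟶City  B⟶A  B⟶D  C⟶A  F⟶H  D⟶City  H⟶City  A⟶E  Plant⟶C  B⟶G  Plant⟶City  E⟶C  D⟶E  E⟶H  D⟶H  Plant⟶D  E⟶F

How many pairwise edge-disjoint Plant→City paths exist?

Assign every edge capacity 1; by Menger, the answer equals the max flow.
Path Plant→City (+1); total 1.
Path Plant→C→City (+1); total 2.
Path Plant→D→City (+1); total 3.
Path Plant→H→City (+1); total 4.
No residual Plant→City path; max flow = 4.
Certifying cut of size 4: {H→City, Plant→C, Plant→City, Plant→D}.

4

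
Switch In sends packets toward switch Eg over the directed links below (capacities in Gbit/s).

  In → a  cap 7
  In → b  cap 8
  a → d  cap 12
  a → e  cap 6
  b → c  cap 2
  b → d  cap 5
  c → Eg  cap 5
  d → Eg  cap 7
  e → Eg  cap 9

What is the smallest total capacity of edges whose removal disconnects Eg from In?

Augment In→a→d→Eg: bottleneck 7, flow now 7.
Augment In→b→c→Eg: bottleneck 2, flow now 9.
Augment In→b→d→a→e→Eg: bottleneck 5, flow now 14. (uses reverse residual edge)
No augmenting path remains; maximum flow = 14.
By max-flow min-cut, the minimum cut capacity equals the max flow.
In the residual graph, reachable from In: {In, b}.
Min-cut edges: In→a (7), b→c (2), b→d (5); capacity 7 + 2 + 5 = 14.

14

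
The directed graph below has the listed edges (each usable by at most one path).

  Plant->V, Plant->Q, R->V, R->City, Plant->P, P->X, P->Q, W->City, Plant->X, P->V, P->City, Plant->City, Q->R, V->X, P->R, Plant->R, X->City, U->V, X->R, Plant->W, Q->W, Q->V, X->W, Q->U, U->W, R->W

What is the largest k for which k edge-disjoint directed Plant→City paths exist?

Assign every edge capacity 1; by Menger, the answer equals the max flow.
Path Plant→City (+1); total 1.
Path Plant→P→City (+1); total 2.
Path Plant→R→City (+1); total 3.
Path Plant→W→City (+1); total 4.
Path Plant→X→City (+1); total 5.
No residual Plant→City path; max flow = 5.
Certifying cut of size 5: {Plant→City, Plant→P, R→City, W→City, X→City}.

5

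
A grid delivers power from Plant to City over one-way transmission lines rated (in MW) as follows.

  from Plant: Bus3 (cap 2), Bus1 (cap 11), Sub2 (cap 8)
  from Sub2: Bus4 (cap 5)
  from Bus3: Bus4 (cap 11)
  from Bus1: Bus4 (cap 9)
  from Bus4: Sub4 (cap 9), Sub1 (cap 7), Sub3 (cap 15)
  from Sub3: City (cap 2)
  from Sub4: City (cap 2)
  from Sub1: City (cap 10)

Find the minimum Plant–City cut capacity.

11

Augment Plant→Sub2→Bus4→Sub3→City: bottleneck 2, flow now 2.
Augment Plant→Sub2→Bus4→Sub4→City: bottleneck 2, flow now 4.
Augment Plant→Sub2→Bus4→Sub1→City: bottleneck 1, flow now 5.
Augment Plant→Bus3→Bus4→Sub1→City: bottleneck 2, flow now 7.
Augment Plant→Bus1→Bus4→Sub1→City: bottleneck 4, flow now 11.
No augmenting path remains; maximum flow = 11.
By max-flow min-cut, the minimum cut capacity equals the max flow.
In the residual graph, reachable from Plant: {Plant, Sub2, Bus3, Bus1, Bus4, Sub3, Sub4}.
Min-cut edges: Bus4→Sub1 (7), Sub3→City (2), Sub4→City (2); capacity 7 + 2 + 2 = 11.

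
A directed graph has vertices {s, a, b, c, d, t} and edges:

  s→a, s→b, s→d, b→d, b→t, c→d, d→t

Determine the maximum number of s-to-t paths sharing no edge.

Assign every edge capacity 1; by Menger, the answer equals the max flow.
Path s→b→t (+1); total 1.
Path s→d→t (+1); total 2.
No residual s→t path; max flow = 2.
Certifying cut of size 2: {s→b, s→d}.

2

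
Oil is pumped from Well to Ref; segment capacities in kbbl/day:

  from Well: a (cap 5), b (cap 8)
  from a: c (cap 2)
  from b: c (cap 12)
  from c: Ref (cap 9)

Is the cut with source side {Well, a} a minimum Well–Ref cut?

Given cut capacity: 8 + 2 = 10.
Augment Well→a→c→Ref: bottleneck 2, flow now 2.
Augment Well→b→c→Ref: bottleneck 7, flow now 9.
No augmenting path remains; maximum flow = 9.
In the residual graph, reachable from Well: {Well, a, b, c}.
Min-cut edges: c→Ref (9); capacity 9 = 9.
Cut capacity 10 exceeds the max flow 9, so it is not minimum.

No — its capacity is 10, but the minimum cut has capacity 9.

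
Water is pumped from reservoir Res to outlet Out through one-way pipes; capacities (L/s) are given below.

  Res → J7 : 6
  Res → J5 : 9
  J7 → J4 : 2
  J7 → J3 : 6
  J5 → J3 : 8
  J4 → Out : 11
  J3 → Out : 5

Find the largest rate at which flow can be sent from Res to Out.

7

Augment Res→J7→J4→Out: bottleneck 2, flow now 2.
Augment Res→J7→J3→Out: bottleneck 4, flow now 6.
Augment Res→J5→J3→Out: bottleneck 1, flow now 7.
No augmenting path remains; maximum flow = 7.
In the residual graph, reachable from Res: {Res, J7, J5, J3}.
Min-cut edges: J7→J4 (2), J3→Out (5); capacity 2 + 5 = 7.
This cut is saturated, so no flow can exceed 7.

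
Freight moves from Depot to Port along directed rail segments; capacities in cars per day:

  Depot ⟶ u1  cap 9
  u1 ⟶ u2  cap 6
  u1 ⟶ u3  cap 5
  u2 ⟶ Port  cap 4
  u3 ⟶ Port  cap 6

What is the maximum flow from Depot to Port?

9

Augment Depot→u1→u2→Port: bottleneck 4, flow now 4.
Augment Depot→u1→u3→Port: bottleneck 5, flow now 9.
No augmenting path remains; maximum flow = 9.
In the residual graph, reachable from Depot: {Depot}.
Min-cut edges: Depot→u1 (9); capacity 9 = 9.
This cut is saturated, so no flow can exceed 9.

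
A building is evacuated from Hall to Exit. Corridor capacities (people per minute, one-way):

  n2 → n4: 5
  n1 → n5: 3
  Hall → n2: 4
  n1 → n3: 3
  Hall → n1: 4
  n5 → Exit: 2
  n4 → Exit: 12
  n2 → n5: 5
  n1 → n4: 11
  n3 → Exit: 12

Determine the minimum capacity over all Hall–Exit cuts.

8

Augment Hall→n1→n3→Exit: bottleneck 3, flow now 3.
Augment Hall→n1→n4→Exit: bottleneck 1, flow now 4.
Augment Hall→n2→n4→Exit: bottleneck 4, flow now 8.
No augmenting path remains; maximum flow = 8.
By max-flow min-cut, the minimum cut capacity equals the max flow.
In the residual graph, reachable from Hall: {Hall}.
Min-cut edges: Hall→n1 (4), Hall→n2 (4); capacity 4 + 4 = 8.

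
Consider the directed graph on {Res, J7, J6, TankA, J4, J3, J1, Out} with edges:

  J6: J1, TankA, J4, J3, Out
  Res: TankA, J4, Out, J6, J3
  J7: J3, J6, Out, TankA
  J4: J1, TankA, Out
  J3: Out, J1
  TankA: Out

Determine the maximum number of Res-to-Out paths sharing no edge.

Assign every edge capacity 1; by Menger, the answer equals the max flow.
Path Res→Out (+1); total 1.
Path Res→J6→Out (+1); total 2.
Path Res→TankA→Out (+1); total 3.
Path Res→J4→Out (+1); total 4.
Path Res→J3→Out (+1); total 5.
No residual Res→Out path; max flow = 5.
Certifying cut of size 5: {Res→J3, Res→J4, Res→J6, Res→Out, Res→TankA}.

5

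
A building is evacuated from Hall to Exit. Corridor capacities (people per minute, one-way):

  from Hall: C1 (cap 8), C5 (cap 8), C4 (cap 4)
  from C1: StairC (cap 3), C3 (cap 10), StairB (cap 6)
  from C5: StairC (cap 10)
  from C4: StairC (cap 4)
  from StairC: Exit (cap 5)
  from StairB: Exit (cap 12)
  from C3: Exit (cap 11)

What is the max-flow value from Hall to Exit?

13

Augment Hall→C1→StairC→Exit: bottleneck 3, flow now 3.
Augment Hall→C1→StairB→Exit: bottleneck 5, flow now 8.
Augment Hall→C5→StairC→Exit: bottleneck 2, flow now 10.
Augment Hall→C5→StairC→C1→StairB→Exit: bottleneck 1, flow now 11. (uses reverse residual edge)
Augment Hall→C5→StairC→C1→C3→Exit: bottleneck 2, flow now 13. (uses reverse residual edge)
No augmenting path remains; maximum flow = 13.
In the residual graph, reachable from Hall: {Hall, C5, C4, StairC}.
Min-cut edges: Hall→C1 (8), StairC→Exit (5); capacity 8 + 5 = 13.
This cut is saturated, so no flow can exceed 13.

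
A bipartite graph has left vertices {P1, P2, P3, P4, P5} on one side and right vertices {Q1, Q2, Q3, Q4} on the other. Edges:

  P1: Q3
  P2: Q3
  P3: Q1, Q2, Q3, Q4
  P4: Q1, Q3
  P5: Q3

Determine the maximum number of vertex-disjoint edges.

3

Unit-capacity flow: source→left, listed edges, right→sink; max matching = max flow.
Augmenting path P1→Q3 (+1); matched 1.
Augmenting path P3→Q1 (+1); matched 2.
Augmenting path P4→Q1→P3→Q2 (+1); matched 3.
No augmenting path remains; maximum matching = 3.
König certificate: {P3, P4, Q3} is a vertex cover of size 3 (every listed pair touches it), so no matching can be larger.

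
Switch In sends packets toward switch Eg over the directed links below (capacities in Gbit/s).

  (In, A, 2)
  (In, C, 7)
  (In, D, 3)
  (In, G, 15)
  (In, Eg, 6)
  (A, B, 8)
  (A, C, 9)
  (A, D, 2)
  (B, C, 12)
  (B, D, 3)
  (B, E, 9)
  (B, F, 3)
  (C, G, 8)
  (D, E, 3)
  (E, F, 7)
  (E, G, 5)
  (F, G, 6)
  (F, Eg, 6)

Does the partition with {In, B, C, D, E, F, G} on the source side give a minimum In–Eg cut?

No — its capacity is 14, but the minimum cut has capacity 11.

Given cut capacity: 2 + 6 + 6 = 14.
Augment In→Eg: bottleneck 6, flow now 6.
Augment In→A→B→F→Eg: bottleneck 2, flow now 8.
Augment In→D→E→F→Eg: bottleneck 3, flow now 11.
No augmenting path remains; maximum flow = 11.
In the residual graph, reachable from In: {In, C, G}.
Min-cut edges: In→A (2), In→D (3), In→Eg (6); capacity 2 + 3 + 6 = 11.
Cut capacity 14 exceeds the max flow 11, so it is not minimum.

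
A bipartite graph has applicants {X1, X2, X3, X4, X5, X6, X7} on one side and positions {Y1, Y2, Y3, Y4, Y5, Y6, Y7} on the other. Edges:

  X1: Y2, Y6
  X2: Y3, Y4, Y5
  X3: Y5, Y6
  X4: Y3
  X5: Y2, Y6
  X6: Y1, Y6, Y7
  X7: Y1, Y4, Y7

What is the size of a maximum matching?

Unit-capacity flow: source→left, listed edges, right→sink; max matching = max flow.
Augmenting path X1→Y2 (+1); matched 1.
Augmenting path X2→Y3 (+1); matched 2.
Augmenting path X3→Y5 (+1); matched 3.
Augmenting path X5→Y6 (+1); matched 4.
Augmenting path X6→Y1 (+1); matched 5.
Augmenting path X7→Y4 (+1); matched 6.
Augmenting path X4→Y3→X2→Y4→X7→Y7 (+1); matched 7.
No augmenting path remains; maximum matching = 7.
König certificate: {X1, X2, X3, X4, X5, X6, X7} is a vertex cover of size 7 (every listed pair touches it), so no matching can be larger.

7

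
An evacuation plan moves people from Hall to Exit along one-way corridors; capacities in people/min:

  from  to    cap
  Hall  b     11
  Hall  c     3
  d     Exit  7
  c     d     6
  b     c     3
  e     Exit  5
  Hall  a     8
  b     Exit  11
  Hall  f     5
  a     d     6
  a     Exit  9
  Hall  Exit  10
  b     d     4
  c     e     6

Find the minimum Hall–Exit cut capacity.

Augment Hall→Exit: bottleneck 10, flow now 10.
Augment Hall→a→Exit: bottleneck 8, flow now 18.
Augment Hall→b→Exit: bottleneck 11, flow now 29.
Augment Hall→c→d→Exit: bottleneck 3, flow now 32.
No augmenting path remains; maximum flow = 32.
By max-flow min-cut, the minimum cut capacity equals the max flow.
In the residual graph, reachable from Hall: {Hall, f}.
Min-cut edges: Hall→a (8), Hall→b (11), Hall→c (3), Hall→Exit (10); capacity 8 + 11 + 3 + 10 = 32.

32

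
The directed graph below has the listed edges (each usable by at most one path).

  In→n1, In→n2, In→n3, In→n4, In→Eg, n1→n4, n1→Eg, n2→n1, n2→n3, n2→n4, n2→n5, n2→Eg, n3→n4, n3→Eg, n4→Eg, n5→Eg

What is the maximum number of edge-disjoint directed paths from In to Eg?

5

Assign every edge capacity 1; by Menger, the answer equals the max flow.
Path In→Eg (+1); total 1.
Path In→n1→Eg (+1); total 2.
Path In→n2→Eg (+1); total 3.
Path In→n3→Eg (+1); total 4.
Path In→n4→Eg (+1); total 5.
No residual In→Eg path; max flow = 5.
Certifying cut of size 5: {In→Eg, In→n1, In→n2, In→n3, In→n4}.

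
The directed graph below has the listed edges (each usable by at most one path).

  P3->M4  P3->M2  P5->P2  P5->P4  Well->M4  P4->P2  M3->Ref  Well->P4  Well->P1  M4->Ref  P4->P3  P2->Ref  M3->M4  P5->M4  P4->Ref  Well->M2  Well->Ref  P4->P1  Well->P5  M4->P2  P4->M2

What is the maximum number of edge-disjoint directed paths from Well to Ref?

4

Assign every edge capacity 1; by Menger, the answer equals the max flow.
Path Well→Ref (+1); total 1.
Path Well→P4→Ref (+1); total 2.
Path Well→M4→Ref (+1); total 3.
Path Well→P5→P2→Ref (+1); total 4.
No residual Well→Ref path; max flow = 4.
Certifying cut of size 4: {Well→M4, Well→P4, Well→P5, Well→Ref}.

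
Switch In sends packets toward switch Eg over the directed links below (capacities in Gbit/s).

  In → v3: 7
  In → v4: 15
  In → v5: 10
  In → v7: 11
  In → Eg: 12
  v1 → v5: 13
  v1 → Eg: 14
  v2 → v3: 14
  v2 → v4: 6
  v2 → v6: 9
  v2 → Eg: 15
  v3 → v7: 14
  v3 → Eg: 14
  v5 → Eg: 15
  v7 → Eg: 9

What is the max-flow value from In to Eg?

Augment In→Eg: bottleneck 12, flow now 12.
Augment In→v3→Eg: bottleneck 7, flow now 19.
Augment In→v5→Eg: bottleneck 10, flow now 29.
Augment In→v7→Eg: bottleneck 9, flow now 38.
No augmenting path remains; maximum flow = 38.
In the residual graph, reachable from In: {In, v4, v7}.
Min-cut edges: In→v3 (7), In→v5 (10), In→Eg (12), v7→Eg (9); capacity 7 + 10 + 12 + 9 = 38.
This cut is saturated, so no flow can exceed 38.

38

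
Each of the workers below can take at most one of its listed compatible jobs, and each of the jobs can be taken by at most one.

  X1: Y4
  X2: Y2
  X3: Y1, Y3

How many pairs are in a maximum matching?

Unit-capacity flow: source→left, listed edges, right→sink; max matching = max flow.
Augmenting path X1→Y4 (+1); matched 1.
Augmenting path X2→Y2 (+1); matched 2.
Augmenting path X3→Y1 (+1); matched 3.
No augmenting path remains; maximum matching = 3.
König certificate: {X1, X2, X3} is a vertex cover of size 3 (every listed pair touches it), so no matching can be larger.

3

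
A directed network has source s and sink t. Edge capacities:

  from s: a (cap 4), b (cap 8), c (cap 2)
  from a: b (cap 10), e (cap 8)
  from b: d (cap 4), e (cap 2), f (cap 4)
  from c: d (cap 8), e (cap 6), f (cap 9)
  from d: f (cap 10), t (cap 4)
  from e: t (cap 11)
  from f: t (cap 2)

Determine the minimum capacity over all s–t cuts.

Augment s→a→e→t: bottleneck 4, flow now 4.
Augment s→b→d→t: bottleneck 4, flow now 8.
Augment s→b→e→t: bottleneck 2, flow now 10.
Augment s→b→f→t: bottleneck 2, flow now 12.
Augment s→c→e→t: bottleneck 2, flow now 14.
No augmenting path remains; maximum flow = 14.
By max-flow min-cut, the minimum cut capacity equals the max flow.
In the residual graph, reachable from s: {s}.
Min-cut edges: s→a (4), s→b (8), s→c (2); capacity 4 + 8 + 2 = 14.

14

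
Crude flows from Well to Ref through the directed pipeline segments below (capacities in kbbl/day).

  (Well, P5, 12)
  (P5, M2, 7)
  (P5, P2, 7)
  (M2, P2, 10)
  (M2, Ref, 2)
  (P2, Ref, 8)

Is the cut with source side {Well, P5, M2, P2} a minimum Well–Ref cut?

Given cut capacity: 2 + 8 = 10.
Augment Well→P5→M2→Ref: bottleneck 2, flow now 2.
Augment Well→P5→P2→Ref: bottleneck 7, flow now 9.
Augment Well→P5→M2→P2→Ref: bottleneck 1, flow now 10.
No augmenting path remains; maximum flow = 10.
Cut capacity 10 equals the max flow, so it is a minimum cut.

Yes — it is a minimum cut (capacity 10).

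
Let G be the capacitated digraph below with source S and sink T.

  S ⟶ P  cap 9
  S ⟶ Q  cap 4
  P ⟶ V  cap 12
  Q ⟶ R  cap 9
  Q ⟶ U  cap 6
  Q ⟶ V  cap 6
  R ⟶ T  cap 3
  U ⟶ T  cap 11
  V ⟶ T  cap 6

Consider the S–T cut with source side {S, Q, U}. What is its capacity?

35

Edges leaving {S, Q, U}: S→P (9), Q→R (9), Q→V (6), U→T (11).
Cut capacity = 9 + 9 + 6 + 11 = 35.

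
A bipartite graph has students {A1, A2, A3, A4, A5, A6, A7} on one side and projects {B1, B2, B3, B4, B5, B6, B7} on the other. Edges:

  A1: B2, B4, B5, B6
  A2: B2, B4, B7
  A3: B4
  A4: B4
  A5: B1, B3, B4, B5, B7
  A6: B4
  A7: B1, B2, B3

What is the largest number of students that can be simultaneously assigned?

Unit-capacity flow: source→left, listed edges, right→sink; max matching = max flow.
Augmenting path A1→B2 (+1); matched 1.
Augmenting path A2→B4 (+1); matched 2.
Augmenting path A5→B1 (+1); matched 3.
Augmenting path A7→B3 (+1); matched 4.
Augmenting path A3→B4→A2→B7 (+1); matched 5.
No augmenting path remains; maximum matching = 5.
König certificate: {A1, A2, A5, A7, B4} is a vertex cover of size 5 (every listed pair touches it), so no matching can be larger.

5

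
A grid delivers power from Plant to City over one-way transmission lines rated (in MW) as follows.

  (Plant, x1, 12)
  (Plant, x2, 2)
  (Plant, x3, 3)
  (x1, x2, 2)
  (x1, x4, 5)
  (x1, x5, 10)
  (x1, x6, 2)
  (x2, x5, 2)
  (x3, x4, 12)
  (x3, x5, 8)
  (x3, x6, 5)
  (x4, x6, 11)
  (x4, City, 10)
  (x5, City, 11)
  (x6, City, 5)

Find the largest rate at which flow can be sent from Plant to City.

Augment Plant→x1→x4→City: bottleneck 5, flow now 5.
Augment Plant→x1→x5→City: bottleneck 7, flow now 12.
Augment Plant→x2→x5→City: bottleneck 2, flow now 14.
Augment Plant→x3→x4→City: bottleneck 3, flow now 17.
No augmenting path remains; maximum flow = 17.
In the residual graph, reachable from Plant: {Plant}.
Min-cut edges: Plant→x1 (12), Plant→x2 (2), Plant→x3 (3); capacity 12 + 2 + 3 = 17.
This cut is saturated, so no flow can exceed 17.

17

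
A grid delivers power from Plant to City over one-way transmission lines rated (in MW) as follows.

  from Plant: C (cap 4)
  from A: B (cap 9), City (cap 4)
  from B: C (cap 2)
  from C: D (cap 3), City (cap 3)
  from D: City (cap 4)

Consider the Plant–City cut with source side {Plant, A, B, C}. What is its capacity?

Edges leaving {Plant, A, B, C}: A→City (4), C→D (3), C→City (3).
Cut capacity = 4 + 3 + 3 = 10.

10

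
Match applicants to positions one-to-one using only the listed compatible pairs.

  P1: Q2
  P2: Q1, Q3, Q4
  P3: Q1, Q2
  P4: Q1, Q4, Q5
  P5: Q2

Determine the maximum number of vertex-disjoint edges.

4

Unit-capacity flow: source→left, listed edges, right→sink; max matching = max flow.
Augmenting path P1→Q2 (+1); matched 1.
Augmenting path P2→Q1 (+1); matched 2.
Augmenting path P4→Q4 (+1); matched 3.
Augmenting path P3→Q1→P2→Q3 (+1); matched 4.
No augmenting path remains; maximum matching = 4.
König certificate: {P2, P3, P4, Q2} is a vertex cover of size 4 (every listed pair touches it), so no matching can be larger.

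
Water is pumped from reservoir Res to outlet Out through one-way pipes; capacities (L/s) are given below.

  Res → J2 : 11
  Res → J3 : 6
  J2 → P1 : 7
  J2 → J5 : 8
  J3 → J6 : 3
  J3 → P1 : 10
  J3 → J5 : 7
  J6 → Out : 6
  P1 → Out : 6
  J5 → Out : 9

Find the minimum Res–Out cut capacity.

17

Augment Res→J2→P1→Out: bottleneck 6, flow now 6.
Augment Res→J2→J5→Out: bottleneck 5, flow now 11.
Augment Res→J3→J6→Out: bottleneck 3, flow now 14.
Augment Res→J3→J5→Out: bottleneck 3, flow now 17.
No augmenting path remains; maximum flow = 17.
By max-flow min-cut, the minimum cut capacity equals the max flow.
In the residual graph, reachable from Res: {Res}.
Min-cut edges: Res→J2 (11), Res→J3 (6); capacity 11 + 6 = 17.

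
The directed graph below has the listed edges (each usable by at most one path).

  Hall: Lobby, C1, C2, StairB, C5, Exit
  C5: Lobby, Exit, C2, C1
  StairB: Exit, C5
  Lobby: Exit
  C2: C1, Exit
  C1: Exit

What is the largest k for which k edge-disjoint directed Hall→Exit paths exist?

6

Assign every edge capacity 1; by Menger, the answer equals the max flow.
Path Hall→Exit (+1); total 1.
Path Hall→C5→Exit (+1); total 2.
Path Hall→C2→Exit (+1); total 3.
Path Hall→Lobby→Exit (+1); total 4.
Path Hall→StairB→Exit (+1); total 5.
Path Hall→C1→Exit (+1); total 6.
No residual Hall→Exit path; max flow = 6.
Certifying cut of size 6: {Hall→C1, Hall→C2, Hall→C5, Hall→Exit, Hall→Lobby, Hall→StairB}.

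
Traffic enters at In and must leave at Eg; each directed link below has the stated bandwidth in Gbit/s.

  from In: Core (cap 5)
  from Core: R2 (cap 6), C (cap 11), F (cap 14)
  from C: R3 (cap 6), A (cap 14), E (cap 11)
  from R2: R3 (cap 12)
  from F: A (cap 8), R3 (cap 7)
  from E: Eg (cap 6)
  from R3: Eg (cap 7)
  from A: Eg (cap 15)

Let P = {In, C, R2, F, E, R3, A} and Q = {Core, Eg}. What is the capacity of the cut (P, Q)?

33

Edges leaving {In, C, R2, F, E, R3, A}: In→Core (5), E→Eg (6), R3→Eg (7), A→Eg (15).
Cut capacity = 5 + 6 + 7 + 15 = 33.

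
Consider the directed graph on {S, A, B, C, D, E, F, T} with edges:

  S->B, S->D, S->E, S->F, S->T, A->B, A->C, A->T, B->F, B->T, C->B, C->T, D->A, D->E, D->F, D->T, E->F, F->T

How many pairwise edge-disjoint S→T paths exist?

4

Assign every edge capacity 1; by Menger, the answer equals the max flow.
Path S→T (+1); total 1.
Path S→B→T (+1); total 2.
Path S→D→T (+1); total 3.
Path S→F→T (+1); total 4.
No residual S→T path; max flow = 4.
Certifying cut of size 4: {F→T, S→B, S→D, S→T}.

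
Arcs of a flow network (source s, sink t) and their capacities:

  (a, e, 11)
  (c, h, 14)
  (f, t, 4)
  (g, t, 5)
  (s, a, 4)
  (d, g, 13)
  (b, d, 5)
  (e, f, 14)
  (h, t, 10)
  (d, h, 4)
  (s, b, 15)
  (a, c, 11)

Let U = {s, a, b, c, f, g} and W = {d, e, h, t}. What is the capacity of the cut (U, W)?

Edges leaving {s, a, b, c, f, g}: a→e (11), b→d (5), c→h (14), f→t (4), g→t (5).
Cut capacity = 11 + 5 + 14 + 4 + 5 = 39.

39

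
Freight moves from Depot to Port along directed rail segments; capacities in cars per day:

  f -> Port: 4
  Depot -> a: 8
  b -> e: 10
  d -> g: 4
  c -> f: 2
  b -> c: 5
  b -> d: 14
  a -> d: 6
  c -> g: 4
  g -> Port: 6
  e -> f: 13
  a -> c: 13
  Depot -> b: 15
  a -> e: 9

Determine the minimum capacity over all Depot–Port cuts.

Augment Depot→a→c→f→Port: bottleneck 2, flow now 2.
Augment Depot→a→c→g→Port: bottleneck 4, flow now 6.
Augment Depot→a→d→g→Port: bottleneck 2, flow now 8.
Augment Depot→b→e→f→Port: bottleneck 2, flow now 10.
No augmenting path remains; maximum flow = 10.
By max-flow min-cut, the minimum cut capacity equals the max flow.
In the residual graph, reachable from Depot: {Depot, a, b, c, d, e, f, g}.
Min-cut edges: f→Port (4), g→Port (6); capacity 4 + 6 = 10.

10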